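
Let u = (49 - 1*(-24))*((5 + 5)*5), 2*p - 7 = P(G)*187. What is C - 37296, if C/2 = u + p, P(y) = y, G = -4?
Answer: -30737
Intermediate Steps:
p = -741/2 (p = 7/2 + (-4*187)/2 = 7/2 + (1/2)*(-748) = 7/2 - 374 = -741/2 ≈ -370.50)
u = 3650 (u = (49 + 24)*(10*5) = 73*50 = 3650)
C = 6559 (C = 2*(3650 - 741/2) = 2*(6559/2) = 6559)
C - 37296 = 6559 - 37296 = -30737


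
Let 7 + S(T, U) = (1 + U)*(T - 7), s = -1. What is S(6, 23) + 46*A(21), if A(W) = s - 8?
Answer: -445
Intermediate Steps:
A(W) = -9 (A(W) = -1 - 8 = -9)
S(T, U) = -7 + (1 + U)*(-7 + T) (S(T, U) = -7 + (1 + U)*(T - 7) = -7 + (1 + U)*(-7 + T))
S(6, 23) + 46*A(21) = (-14 + 6 - 7*23 + 6*23) + 46*(-9) = (-14 + 6 - 161 + 138) - 414 = -31 - 414 = -445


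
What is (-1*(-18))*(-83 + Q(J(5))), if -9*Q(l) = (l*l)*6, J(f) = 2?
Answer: -1542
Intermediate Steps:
Q(l) = -2*l**2/3 (Q(l) = -l*l*6/9 = -l**2*6/9 = -2*l**2/3)
(-1*(-18))*(-83 + Q(J(5))) = (-1*(-18))*(-83 - 2/3*2**2) = 18*(-83 - 2/3*4) = 18*(-83 - 8/3) = 18*(-257/3) = -1542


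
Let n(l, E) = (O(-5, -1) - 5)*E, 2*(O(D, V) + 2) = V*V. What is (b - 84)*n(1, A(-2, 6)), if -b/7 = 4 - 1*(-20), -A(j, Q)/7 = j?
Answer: 22932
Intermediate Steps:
A(j, Q) = -7*j
O(D, V) = -2 + V**2/2 (O(D, V) = -2 + (V*V)/2 = -2 + V**2/2)
n(l, E) = -13*E/2 (n(l, E) = ((-2 + (1/2)*(-1)**2) - 5)*E = ((-2 + (1/2)*1) - 5)*E = ((-2 + 1/2) - 5)*E = (-3/2 - 5)*E = -13*E/2)
b = -168 (b = -7*(4 - 1*(-20)) = -7*(4 + 20) = -7*24 = -168)
(b - 84)*n(1, A(-2, 6)) = (-168 - 84)*(-(-91)*(-2)/2) = -(-1638)*14 = -252*(-91) = 22932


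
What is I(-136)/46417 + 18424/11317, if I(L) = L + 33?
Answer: 854021157/525301189 ≈ 1.6258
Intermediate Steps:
I(L) = 33 + L
I(-136)/46417 + 18424/11317 = (33 - 136)/46417 + 18424/11317 = -103*1/46417 + 18424*(1/11317) = -103/46417 + 18424/11317 = 854021157/525301189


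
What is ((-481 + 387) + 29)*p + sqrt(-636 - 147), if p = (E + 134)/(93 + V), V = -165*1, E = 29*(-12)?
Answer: -6955/36 + 3*I*sqrt(87) ≈ -193.19 + 27.982*I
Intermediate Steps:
E = -348
V = -165
p = 107/36 (p = (-348 + 134)/(93 - 165) = -214/(-72) = -214*(-1/72) = 107/36 ≈ 2.9722)
((-481 + 387) + 29)*p + sqrt(-636 - 147) = ((-481 + 387) + 29)*(107/36) + sqrt(-636 - 147) = (-94 + 29)*(107/36) + sqrt(-783) = -65*107/36 + 3*I*sqrt(87) = -6955/36 + 3*I*sqrt(87)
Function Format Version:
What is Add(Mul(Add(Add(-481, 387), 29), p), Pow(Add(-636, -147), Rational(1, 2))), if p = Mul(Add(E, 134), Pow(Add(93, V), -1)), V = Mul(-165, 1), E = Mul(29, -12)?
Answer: Add(Rational(-6955, 36), Mul(3, I, Pow(87, Rational(1, 2)))) ≈ Add(-193.19, Mul(27.982, I))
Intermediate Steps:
E = -348
V = -165
p = Rational(107, 36) (p = Mul(Add(-348, 134), Pow(Add(93, -165), -1)) = Mul(-214, Pow(-72, -1)) = Mul(-214, Rational(-1, 72)) = Rational(107, 36) ≈ 2.9722)
Add(Mul(Add(Add(-481, 387), 29), p), Pow(Add(-636, -147), Rational(1, 2))) = Add(Mul(Add(Add(-481, 387), 29), Rational(107, 36)), Pow(Add(-636, -147), Rational(1, 2))) = Add(Mul(Add(-94, 29), Rational(107, 36)), Pow(-783, Rational(1, 2))) = Add(Mul(-65, Rational(107, 36)), Mul(3, I, Pow(87, Rational(1, 2)))) = Add(Rational(-6955, 36), Mul(3, I, Pow(87, Rational(1, 2))))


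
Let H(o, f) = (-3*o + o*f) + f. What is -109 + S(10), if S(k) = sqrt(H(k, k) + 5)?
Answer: -109 + sqrt(85) ≈ -99.781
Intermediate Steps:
H(o, f) = f - 3*o + f*o (H(o, f) = (-3*o + f*o) + f = f - 3*o + f*o)
S(k) = sqrt(5 + k**2 - 2*k) (S(k) = sqrt((k - 3*k + k*k) + 5) = sqrt((k - 3*k + k**2) + 5) = sqrt((k**2 - 2*k) + 5) = sqrt(5 + k**2 - 2*k))
-109 + S(10) = -109 + sqrt(5 + 10**2 - 2*10) = -109 + sqrt(5 + 100 - 20) = -109 + sqrt(85)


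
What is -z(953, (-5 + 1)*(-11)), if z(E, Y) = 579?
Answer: -579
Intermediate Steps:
-z(953, (-5 + 1)*(-11)) = -1*579 = -579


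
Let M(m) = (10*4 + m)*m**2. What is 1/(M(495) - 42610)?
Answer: 1/131045765 ≈ 7.6309e-9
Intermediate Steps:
M(m) = m**2*(40 + m) (M(m) = (40 + m)*m**2 = m**2*(40 + m))
1/(M(495) - 42610) = 1/(495**2*(40 + 495) - 42610) = 1/(245025*535 - 42610) = 1/(131088375 - 42610) = 1/131045765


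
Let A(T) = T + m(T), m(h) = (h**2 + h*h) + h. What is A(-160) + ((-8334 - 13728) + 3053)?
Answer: 31871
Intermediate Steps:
m(h) = h + 2*h**2 (m(h) = (h**2 + h**2) + h = 2*h**2 + h = h + 2*h**2)
A(T) = T + T*(1 + 2*T)
A(-160) + ((-8334 - 13728) + 3053) = 2*(-160)*(1 - 160) + ((-8334 - 13728) + 3053) = 2*(-160)*(-159) + (-22062 + 3053) = 50880 - 19009 = 31871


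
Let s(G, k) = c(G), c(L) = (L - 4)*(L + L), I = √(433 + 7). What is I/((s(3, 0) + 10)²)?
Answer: √110/8 ≈ 1.3110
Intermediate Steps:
I = 2*√110 (I = √440 = 2*√110 ≈ 20.976)
c(L) = 2*L*(-4 + L) (c(L) = (-4 + L)*(2*L) = 2*L*(-4 + L))
s(G, k) = 2*G*(-4 + G)
I/((s(3, 0) + 10)²) = (2*√110)/((2*3*(-4 + 3) + 10)²) = (2*√110)/((2*3*(-1) + 10)²) = (2*√110)/((-6 + 10)²) = (2*√110)/(4²) = (2*√110)/16 = (2*√110)*(1/16) = √110/8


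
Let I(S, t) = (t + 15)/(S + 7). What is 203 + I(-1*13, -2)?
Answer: 1205/6 ≈ 200.83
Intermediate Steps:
I(S, t) = (15 + t)/(7 + S)
203 + I(-1*13, -2) = 203 + (15 - 2)/(7 - 1*13) = 203 + 13/(7 - 13) = 203 + 13/(-6) = 203 - ⅙*13 = 203 - 13/6 = 1205/6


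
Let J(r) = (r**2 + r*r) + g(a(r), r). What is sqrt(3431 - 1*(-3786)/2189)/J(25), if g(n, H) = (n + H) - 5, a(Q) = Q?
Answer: sqrt(16448682305)/2834755 ≈ 0.045243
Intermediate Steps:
g(n, H) = -5 + H + n (g(n, H) = (H + n) - 5 = -5 + H + n)
J(r) = -5 + 2*r + 2*r**2 (J(r) = (r**2 + r*r) + (-5 + r + r) = (r**2 + r**2) + (-5 + 2*r) = 2*r**2 + (-5 + 2*r) = -5 + 2*r + 2*r**2)
sqrt(3431 - 1*(-3786)/2189)/J(25) = sqrt(3431 - 1*(-3786)/2189)/(-5 + 2*25 + 2*25**2) = sqrt(3431 + 3786*(1/2189))/(-5 + 50 + 2*625) = sqrt(3431 + 3786/2189)/(-5 + 50 + 1250) = sqrt(7514245/2189)/1295 = (sqrt(16448682305)/2189)*(1/1295) = sqrt(16448682305)/2834755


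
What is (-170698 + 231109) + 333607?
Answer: 394018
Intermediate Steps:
(-170698 + 231109) + 333607 = 60411 + 333607 = 394018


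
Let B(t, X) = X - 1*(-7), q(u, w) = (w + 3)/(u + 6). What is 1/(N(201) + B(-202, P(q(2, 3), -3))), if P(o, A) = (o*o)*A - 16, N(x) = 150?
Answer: 16/2229 ≈ 0.0071781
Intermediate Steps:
q(u, w) = (3 + w)/(6 + u)
P(o, A) = -16 + A*o**2 (P(o, A) = o**2*A - 16 = A*o**2 - 16 = -16 + A*o**2)
B(t, X) = 7 + X (B(t, X) = X + 7 = 7 + X)
1/(N(201) + B(-202, P(q(2, 3), -3))) = 1/(150 + (7 + (-16 - 3*(3 + 3)**2/(6 + 2)**2))) = 1/(150 + (7 + (-16 - 3*(6/8)**2))) = 1/(150 + (7 + (-16 - 3*((1/8)*6)**2))) = 1/(150 + (7 + (-16 - 3*(3/4)**2))) = 1/(150 + (7 + (-16 - 3*9/16))) = 1/(150 + (7 + (-16 - 27/16))) = 1/(150 + (7 - 283/16)) = 1/(150 - 171/16) = 1/(2229/16) = 16/2229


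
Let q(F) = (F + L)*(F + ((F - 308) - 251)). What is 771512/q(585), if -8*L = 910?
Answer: 3086048/1151735 ≈ 2.6795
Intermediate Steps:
L = -455/4 (L = -1/8*910 = -455/4 ≈ -113.75)
q(F) = (-559 + 2*F)*(-455/4 + F) (q(F) = (F - 455/4)*(F + ((F - 308) - 251)) = (-455/4 + F)*(F + ((-308 + F) - 251)) = (-455/4 + F)*(F + (-559 + F)) = (-455/4 + F)*(-559 + 2*F) = (-559 + 2*F)*(-455/4 + F))
771512/q(585) = 771512/(254345/4 + 2*585**2 - 1573/2*585) = 771512/(254345/4 + 2*342225 - 920205/2) = 771512/(254345/4 + 684450 - 920205/2) = 771512/(1151735/4) = 771512*(4/1151735) = 3086048/1151735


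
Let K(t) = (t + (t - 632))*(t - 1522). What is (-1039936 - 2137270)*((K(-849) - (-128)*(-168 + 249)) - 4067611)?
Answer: -4661555339522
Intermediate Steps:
K(t) = (-1522 + t)*(-632 + 2*t) (K(t) = (t + (-632 + t))*(-1522 + t) = (-632 + 2*t)*(-1522 + t) = (-1522 + t)*(-632 + 2*t))
(-1039936 - 2137270)*((K(-849) - (-128)*(-168 + 249)) - 4067611) = (-1039936 - 2137270)*(((961904 - 3676*(-849) + 2*(-849)**2) - (-128)*(-168 + 249)) - 4067611) = -3177206*(((961904 + 3120924 + 2*720801) - (-128)*81) - 4067611) = -3177206*(((961904 + 3120924 + 1441602) - 1*(-10368)) - 4067611) = -3177206*((5524430 + 10368) - 4067611) = -3177206*(5534798 - 4067611) = -3177206*1467187 = -4661555339522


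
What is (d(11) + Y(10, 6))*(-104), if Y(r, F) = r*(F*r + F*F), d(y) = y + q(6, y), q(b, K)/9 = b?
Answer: -106600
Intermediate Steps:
q(b, K) = 9*b
d(y) = 54 + y (d(y) = y + 9*6 = y + 54 = 54 + y)
Y(r, F) = r*(F**2 + F*r) (Y(r, F) = r*(F*r + F**2) = r*(F**2 + F*r))
(d(11) + Y(10, 6))*(-104) = ((54 + 11) + 6*10*(6 + 10))*(-104) = (65 + 6*10*16)*(-104) = (65 + 960)*(-104) = 1025*(-104) = -106600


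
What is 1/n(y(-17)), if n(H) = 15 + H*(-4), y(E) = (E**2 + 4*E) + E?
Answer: -1/801 ≈ -0.0012484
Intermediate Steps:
y(E) = E**2 + 5*E
n(H) = 15 - 4*H
1/n(y(-17)) = 1/(15 - (-68)*(5 - 17)) = 1/(15 - (-68)*(-12)) = 1/(15 - 4*204) = 1/(15 - 816) = 1/(-801) = -1/801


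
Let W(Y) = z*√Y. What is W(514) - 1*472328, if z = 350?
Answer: -472328 + 350*√514 ≈ -4.6439e+5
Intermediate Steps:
W(Y) = 350*√Y
W(514) - 1*472328 = 350*√514 - 1*472328 = 350*√514 - 472328 = -472328 + 350*√514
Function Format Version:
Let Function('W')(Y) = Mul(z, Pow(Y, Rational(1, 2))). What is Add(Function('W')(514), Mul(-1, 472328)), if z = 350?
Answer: Add(-472328, Mul(350, Pow(514, Rational(1, 2)))) ≈ -4.6439e+5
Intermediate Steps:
Function('W')(Y) = Mul(350, Pow(Y, Rational(1, 2)))
Add(Function('W')(514), Mul(-1, 472328)) = Add(Mul(350, Pow(514, Rational(1, 2))), Mul(-1, 472328)) = Add(Mul(350, Pow(514, Rational(1, 2))), -472328) = Add(-472328, Mul(350, Pow(514, Rational(1, 2))))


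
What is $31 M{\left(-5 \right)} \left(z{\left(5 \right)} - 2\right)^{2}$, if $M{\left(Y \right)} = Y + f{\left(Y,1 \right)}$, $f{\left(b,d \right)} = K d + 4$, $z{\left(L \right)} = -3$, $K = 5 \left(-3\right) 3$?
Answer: $-35650$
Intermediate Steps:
$K = -45$ ($K = \left(-15\right) 3 = -45$)
$f{\left(b,d \right)} = 4 - 45 d$ ($f{\left(b,d \right)} = - 45 d + 4 = 4 - 45 d$)
$M{\left(Y \right)} = -41 + Y$ ($M{\left(Y \right)} = Y + \left(4 - 45\right) = Y - 41 = -41 + Y$)
$31 M{\left(-5 \right)} \left(z{\left(5 \right)} - 2\right)^{2} = 31 \left(-41 - 5\right) \left(-3 - 2\right)^{2} = 31 \left(-46\right) \left(-5\right)^{2} = \left(-1426\right) 25 = -35650$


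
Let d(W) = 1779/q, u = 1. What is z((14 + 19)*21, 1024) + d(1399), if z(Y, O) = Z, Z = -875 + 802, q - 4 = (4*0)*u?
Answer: 1487/4 ≈ 371.75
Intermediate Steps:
q = 4 (q = 4 + (4*0)*1 = 4 + 0*1 = 4 + 0 = 4)
Z = -73
z(Y, O) = -73
d(W) = 1779/4
z((14 + 19)*21, 1024) + d(1399) = -73 + 1779/4 = 1487/4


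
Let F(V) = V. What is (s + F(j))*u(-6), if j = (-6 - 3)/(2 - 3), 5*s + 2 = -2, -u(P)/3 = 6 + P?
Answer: 0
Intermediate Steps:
u(P) = -18 - 3*P (u(P) = -3*(6 + P) = -18 - 3*P)
s = -⅘ (s = -⅖ + (⅕)*(-2) = -⅖ - ⅖ = -⅘ ≈ -0.80000)
j = 9 (j = -9/(-1) = -9*(-1) = 9)
(s + F(j))*u(-6) = (-⅘ + 9)*(-18 - 3*(-6)) = 41*(-18 + 18)/5 = (41/5)*0 = 0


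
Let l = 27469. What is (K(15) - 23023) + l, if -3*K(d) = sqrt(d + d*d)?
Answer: 4446 - 4*sqrt(15)/3 ≈ 4440.8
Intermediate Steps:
K(d) = -sqrt(d + d**2)/3 (K(d) = -sqrt(d + d*d)/3 = -sqrt(d + d**2)/3)
(K(15) - 23023) + l = (-sqrt(15)*sqrt(1 + 15)/3 - 23023) + 27469 = (-4*sqrt(15)/3 - 23023) + 27469 = (-23023 - 4*sqrt(15)/3) + 27469 = 4446 - 4*sqrt(15)/3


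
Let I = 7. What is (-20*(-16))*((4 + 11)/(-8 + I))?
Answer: -4800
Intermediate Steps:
(-20*(-16))*((4 + 11)/(-8 + I)) = (-20*(-16))*((4 + 11)/(-8 + 7)) = 320*(15/(-1)) = 320*(15*(-1)) = 320*(-15) = -4800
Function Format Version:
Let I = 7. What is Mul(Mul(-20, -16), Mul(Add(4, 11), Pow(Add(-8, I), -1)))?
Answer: -4800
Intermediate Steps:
Mul(Mul(-20, -16), Mul(Add(4, 11), Pow(Add(-8, I), -1))) = Mul(Mul(-20, -16), Mul(Add(4, 11), Pow(Add(-8, 7), -1))) = Mul(320, Mul(15, Pow(-1, -1))) = Mul(320, Mul(15, -1)) = Mul(320, -15) = -4800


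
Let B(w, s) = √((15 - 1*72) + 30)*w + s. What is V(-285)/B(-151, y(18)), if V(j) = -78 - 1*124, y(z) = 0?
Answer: -202*I*√3/1359 ≈ -0.25745*I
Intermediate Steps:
B(w, s) = s + 3*I*w*√3 (B(w, s) = √((15 - 72) + 30)*w + s = √(-57 + 30)*w + s = √(-27)*w + s = (3*I*√3)*w + s = 3*I*w*√3 + s = s + 3*I*w*√3)
V(j) = -202 (V(j) = -78 - 124 = -202)
V(-285)/B(-151, y(18)) = -202/(0 + 3*I*(-151)*√3) = -202/(0 - 453*I*√3) = -202*I*√3/1359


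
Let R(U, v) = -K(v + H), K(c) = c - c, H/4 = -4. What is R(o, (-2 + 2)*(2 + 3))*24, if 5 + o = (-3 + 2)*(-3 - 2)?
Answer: 0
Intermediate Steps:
H = -16 (H = 4*(-4) = -16)
o = 0 (o = -5 + (-3 + 2)*(-3 - 2) = -5 - 1*(-5) = -5 + 5 = 0)
K(c) = 0
R(U, v) = 0 (R(U, v) = -1*0 = 0)
R(o, (-2 + 2)*(2 + 3))*24 = 0*24 = 0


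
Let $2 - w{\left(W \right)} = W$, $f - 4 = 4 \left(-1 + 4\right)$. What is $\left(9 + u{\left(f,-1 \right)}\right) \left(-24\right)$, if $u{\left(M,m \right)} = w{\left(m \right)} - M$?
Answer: $96$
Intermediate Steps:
$f = 16$ ($f = 4 + 4 \left(-1 + 4\right) = 4 + 4 \cdot 3 = 4 + 12 = 16$)
$w{\left(W \right)} = 2 - W$
$u{\left(M,m \right)} = 2 - M - m$ ($u{\left(M,m \right)} = \left(2 - m\right) - M = 2 - M - m$)
$\left(9 + u{\left(f,-1 \right)}\right) \left(-24\right) = \left(9 - 13\right) \left(-24\right) = \left(-4\right) \left(-24\right) = 96$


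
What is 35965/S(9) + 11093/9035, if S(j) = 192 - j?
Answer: 326973794/1653405 ≈ 197.76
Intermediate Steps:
35965/S(9) + 11093/9035 = 35965/(192 - 1*9) + 11093/9035 = 35965/(192 - 9) + 11093*(1/9035) = 35965/183 + 11093/9035 = 326973794/1653405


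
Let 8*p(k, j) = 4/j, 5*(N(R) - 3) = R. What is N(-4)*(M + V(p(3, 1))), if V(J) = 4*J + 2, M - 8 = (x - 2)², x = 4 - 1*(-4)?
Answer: 528/5 ≈ 105.60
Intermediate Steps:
x = 8 (x = 4 + 4 = 8)
N(R) = 3 + R/5
p(k, j) = 1/(2*j) (p(k, j) = (4/j)/8 = 1/(2*j))
M = 44 (M = 8 + (8 - 2)² = 8 + 6² = 8 + 36 = 44)
V(J) = 2 + 4*J
N(-4)*(M + V(p(3, 1))) = (3 + (⅕)*(-4))*(44 + (2 + 4*((½)/1))) = (3 - ⅘)*(44 + (2 + 4*((½)*1))) = 11*(44 + (2 + 4*(½)))/5 = 11*(44 + (2 + 2))/5 = 11*(44 + 4)/5 = (11/5)*48 = 528/5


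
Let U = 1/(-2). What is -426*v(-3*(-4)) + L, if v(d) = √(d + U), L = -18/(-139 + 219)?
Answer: -9/40 - 213*√46 ≈ -1444.9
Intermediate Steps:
L = -9/40 (L = -18/80 = -18*1/80 = -9/40 ≈ -0.22500)
U = -½ ≈ -0.50000
v(d) = √(-½ + d) (v(d) = √(d - ½) = √(-½ + d))
-426*v(-3*(-4)) + L = -213*√(-2 + 4*(-3*(-4))) - 9/40 = -213*√(-2 + 4*12) - 9/40 = -213*√(-2 + 48) - 9/40 = -213*√46 - 9/40 = -9/40 - 213*√46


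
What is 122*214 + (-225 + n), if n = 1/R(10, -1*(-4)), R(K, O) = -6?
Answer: 155297/6 ≈ 25883.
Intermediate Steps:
n = -1/6 (n = 1/(-6) = -1/6 ≈ -0.16667)
122*214 + (-225 + n) = 122*214 + (-225 - 1/6) = 26108 - 1351/6 = 155297/6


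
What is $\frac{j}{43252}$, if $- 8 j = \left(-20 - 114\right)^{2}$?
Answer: $- \frac{4489}{86504} \approx -0.051894$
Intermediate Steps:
$j = - \frac{4489}{2}$ ($j = - \frac{\left(-20 - 114\right)^{2}}{8} = - \frac{\left(-134\right)^{2}}{8} = \left(- \frac{1}{8}\right) 17956 = - \frac{4489}{2} \approx -2244.5$)
$\frac{j}{43252} = - \frac{4489}{2 \cdot 43252} = \left(- \frac{4489}{2}\right) \frac{1}{43252} = - \frac{4489}{86504}$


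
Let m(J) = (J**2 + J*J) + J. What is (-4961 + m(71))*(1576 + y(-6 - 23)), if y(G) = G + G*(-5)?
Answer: 8784864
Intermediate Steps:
m(J) = J + 2*J**2 (m(J) = (J**2 + J**2) + J = 2*J**2 + J = J + 2*J**2)
y(G) = -4*G (y(G) = G - 5*G = -4*G)
(-4961 + m(71))*(1576 + y(-6 - 23)) = (-4961 + 71*(1 + 2*71))*(1576 - 4*(-6 - 23)) = (-4961 + 71*(1 + 142))*(1576 - 4*(-29)) = (-4961 + 71*143)*(1576 + 116) = (-4961 + 10153)*1692 = 5192*1692 = 8784864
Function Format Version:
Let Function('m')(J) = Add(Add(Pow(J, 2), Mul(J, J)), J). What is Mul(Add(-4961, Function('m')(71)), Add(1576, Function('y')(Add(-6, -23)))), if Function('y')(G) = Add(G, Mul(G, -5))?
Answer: 8784864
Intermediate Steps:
Function('m')(J) = Add(J, Mul(2, Pow(J, 2))) (Function('m')(J) = Add(Add(Pow(J, 2), Pow(J, 2)), J) = Add(Mul(2, Pow(J, 2)), J) = Add(J, Mul(2, Pow(J, 2))))
Function('y')(G) = Mul(-4, G) (Function('y')(G) = Add(G, Mul(-5, G)) = Mul(-4, G))
Mul(Add(-4961, Function('m')(71)), Add(1576, Function('y')(Add(-6, -23)))) = Mul(Add(-4961, Mul(71, Add(1, Mul(2, 71)))), Add(1576, Mul(-4, Add(-6, -23)))) = Mul(Add(-4961, Mul(71, Add(1, 142))), Add(1576, Mul(-4, -29))) = Mul(Add(-4961, Mul(71, 143)), Add(1576, 116)) = Mul(Add(-4961, 10153), 1692) = Mul(5192, 1692) = 8784864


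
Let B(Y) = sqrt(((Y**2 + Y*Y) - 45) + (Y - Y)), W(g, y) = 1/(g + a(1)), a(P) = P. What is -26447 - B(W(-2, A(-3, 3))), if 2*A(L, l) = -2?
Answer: -26447 - I*sqrt(43) ≈ -26447.0 - 6.5574*I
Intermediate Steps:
A(L, l) = -1 (A(L, l) = (1/2)*(-2) = -1)
W(g, y) = 1/(1 + g) (W(g, y) = 1/(g + 1) = 1/(1 + g))
B(Y) = sqrt(-45 + 2*Y**2) (B(Y) = sqrt(((Y**2 + Y**2) - 45) + 0) = sqrt((2*Y**2 - 45) + 0) = sqrt((-45 + 2*Y**2) + 0) = sqrt(-45 + 2*Y**2))
-26447 - B(W(-2, A(-3, 3))) = -26447 - sqrt(-45 + 2*(1/(1 - 2))**2) = -26447 - sqrt(-45 + 2*(1/(-1))**2) = -26447 - sqrt(-45 + 2*(-1)**2) = -26447 - sqrt(-45 + 2*1) = -26447 - sqrt(-45 + 2) = -26447 - sqrt(-43) = -26447 - I*sqrt(43)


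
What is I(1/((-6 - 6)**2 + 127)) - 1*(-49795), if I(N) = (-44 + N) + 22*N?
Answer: 13482544/271 ≈ 49751.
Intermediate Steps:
I(N) = -44 + 23*N
I(1/((-6 - 6)**2 + 127)) - 1*(-49795) = (-44 + 23/((-6 - 6)**2 + 127)) - 1*(-49795) = (-44 + 23/((-12)**2 + 127)) + 49795 = (-44 + 23/(144 + 127)) + 49795 = (-44 + 23/271) + 49795 = -11901/271 + 49795 = 13482544/271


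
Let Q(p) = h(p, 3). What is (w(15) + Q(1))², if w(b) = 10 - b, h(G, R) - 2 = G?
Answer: 4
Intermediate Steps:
h(G, R) = 2 + G
Q(p) = 2 + p
(w(15) + Q(1))² = ((10 - 1*15) + (2 + 1))² = ((10 - 15) + 3)² = (-5 + 3)² = (-2)² = 4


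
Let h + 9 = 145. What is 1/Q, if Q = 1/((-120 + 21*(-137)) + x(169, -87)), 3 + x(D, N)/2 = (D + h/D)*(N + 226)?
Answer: 7470259/169 ≈ 44203.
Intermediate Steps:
h = 136 (h = -9 + 145 = 136)
x(D, N) = -6 + 2*(226 + N)*(D + 136/D) (x(D, N) = -6 + 2*((D + 136/D)*(N + 226)) = -6 + 2*((D + 136/D)*(226 + N)) = -6 + 2*((226 + N)*(D + 136/D)) = -6 + 2*(226 + N)*(D + 136/D))
Q = 169/7470259 (Q = 1/((-120 + 21*(-137)) + 2*(30736 + 136*(-87) + 169*(-3 + 226*169 + 169*(-87)))/169) = 1/((-120 - 2877) + 2*(1/169)*(30736 - 11832 + 169*(-3 + 38194 - 14703))) = 1/(-2997 + 2*(1/169)*(30736 - 11832 + 169*23488)) = 1/(-2997 + 2*(1/169)*(30736 - 11832 + 3969472)) = 1/(-2997 + 2*(1/169)*3988376) = 1/(-2997 + 7976752/169) = 1/(7470259/169) = 169/7470259 ≈ 2.2623e-5)
1/Q = 1/(169/7470259) = 7470259/169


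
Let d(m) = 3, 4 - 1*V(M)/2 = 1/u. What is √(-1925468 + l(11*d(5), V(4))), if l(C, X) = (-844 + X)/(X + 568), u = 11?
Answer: I*√19312244878085/3167 ≈ 1387.6*I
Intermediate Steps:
V(M) = 86/11 (V(M) = 8 - 2/11 = 86/11)
l(C, X) = (-844 + X)/(568 + X)
√(-1925468 + l(11*d(5), V(4))) = √(-1925468 + (-844 + 86/11)/(568 + 86/11)) = √(-1925468 - 9198/11/(6334/11)) = √(-1925468 + (11/6334)*(-9198/11)) = √(-1925468 - 4599/3167) = √(-6097961755/3167) = I*√19312244878085/3167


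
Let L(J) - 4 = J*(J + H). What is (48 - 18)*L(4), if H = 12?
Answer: 2040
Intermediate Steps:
L(J) = 4 + J*(12 + J) (L(J) = 4 + J*(J + 12) = 4 + J*(12 + J))
(48 - 18)*L(4) = (48 - 18)*(4 + 4² + 12*4) = 30*(4 + 16 + 48) = 30*68 = 2040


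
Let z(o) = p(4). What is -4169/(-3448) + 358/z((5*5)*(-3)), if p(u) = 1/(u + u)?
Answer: 9879241/3448 ≈ 2865.2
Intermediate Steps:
p(u) = 1/(2*u)
z(o) = ⅛ (z(o) = (½)/4 = (½)*(¼) = ⅛)
-4169/(-3448) + 358/z((5*5)*(-3)) = -4169/(-3448) + 358/(⅛) = -4169*(-1/3448) + 358*8 = 4169/3448 + 2864 = 9879241/3448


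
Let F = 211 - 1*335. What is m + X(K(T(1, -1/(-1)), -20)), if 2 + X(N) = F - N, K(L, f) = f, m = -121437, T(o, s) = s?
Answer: -121543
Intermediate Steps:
F = -124 (F = 211 - 335 = -124)
X(N) = -126 - N (X(N) = -2 + (-124 - N) = -126 - N)
m + X(K(T(1, -1/(-1)), -20)) = -121437 + (-126 - 1*(-20)) = -121437 + (-126 + 20) = -121437 - 106 = -121543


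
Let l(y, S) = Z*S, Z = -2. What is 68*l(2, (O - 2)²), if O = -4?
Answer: -4896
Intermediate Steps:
l(y, S) = -2*S
68*l(2, (O - 2)²) = 68*(-2*(-4 - 2)²) = 68*(-2*(-6)²) = 68*(-2*36) = 68*(-72) = -4896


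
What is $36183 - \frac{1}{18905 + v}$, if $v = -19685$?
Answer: $\frac{28222741}{780} \approx 36183.0$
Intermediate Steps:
$36183 - \frac{1}{18905 + v} = 36183 - \frac{1}{18905 - 19685} = 36183 - \frac{1}{-780} = 36183 - - \frac{1}{780} = 36183 + \frac{1}{780} = \frac{28222741}{780}$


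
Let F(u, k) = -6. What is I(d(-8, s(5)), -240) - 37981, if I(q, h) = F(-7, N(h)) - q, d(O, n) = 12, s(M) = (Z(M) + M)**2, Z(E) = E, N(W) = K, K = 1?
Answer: -37999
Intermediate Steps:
N(W) = 1
s(M) = 4*M**2 (s(M) = (M + M)**2 = (2*M)**2 = 4*M**2)
I(q, h) = -6 - q
I(d(-8, s(5)), -240) - 37981 = (-6 - 1*12) - 37981 = (-6 - 12) - 37981 = -18 - 37981 = -37999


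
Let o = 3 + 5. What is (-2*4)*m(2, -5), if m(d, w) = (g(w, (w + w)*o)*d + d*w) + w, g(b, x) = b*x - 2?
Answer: -6248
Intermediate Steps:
o = 8
g(b, x) = -2 + b*x
m(d, w) = w + d*w + d*(-2 + 16*w²) (m(d, w) = ((-2 + w*((w + w)*8))*d + d*w) + w = ((-2 + w*((2*w)*8))*d + d*w) + w = ((-2 + w*(16*w))*d + d*w) + w = ((-2 + 16*w²)*d + d*w) + w = (d*(-2 + 16*w²) + d*w) + w = (d*w + d*(-2 + 16*w²)) + w = w + d*w + d*(-2 + 16*w²))
(-2*4)*m(2, -5) = (-2*4)*(-5 + 2*(-5) + 2*2*(-1 + 8*(-5)²)) = -8*(-5 - 10 + 2*2*(-1 + 8*25)) = -8*(-5 - 10 + 2*2*(-1 + 200)) = -8*(-5 - 10 + 2*2*199) = -8*(-5 - 10 + 796) = -8*781 = -6248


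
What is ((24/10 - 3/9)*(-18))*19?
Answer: -3534/5 ≈ -706.80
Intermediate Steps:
((24/10 - 3/9)*(-18))*19 = ((24*(1/10) - 3*1/9)*(-18))*19 = ((12/5 - 1/3)*(-18))*19 = ((31/15)*(-18))*19 = -186/5*19 = -3534/5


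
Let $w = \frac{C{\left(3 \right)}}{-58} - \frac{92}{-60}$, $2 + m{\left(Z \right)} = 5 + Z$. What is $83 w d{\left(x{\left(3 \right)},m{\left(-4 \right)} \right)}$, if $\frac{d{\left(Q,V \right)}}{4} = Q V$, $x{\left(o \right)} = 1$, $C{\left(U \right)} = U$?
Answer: $- \frac{213974}{435} \approx -491.89$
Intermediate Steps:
$m{\left(Z \right)} = 3 + Z$ ($m{\left(Z \right)} = -2 + \left(5 + Z\right) = 3 + Z$)
$w = \frac{1289}{870}$ ($w = \frac{3}{-58} - \frac{92}{-60} = 3 \left(- \frac{1}{58}\right) - - \frac{23}{15} = - \frac{3}{58} + \frac{23}{15} = \frac{1289}{870} \approx 1.4816$)
$d{\left(Q,V \right)} = 4 Q V$
$83 w d{\left(x{\left(3 \right)},m{\left(-4 \right)} \right)} = 83 \cdot \frac{1289}{870} \cdot 4 \cdot 1 \left(3 - 4\right) = \frac{106987 \cdot 4 \cdot 1 \left(-1\right)}{870} = \frac{106987}{870} \left(-4\right) = - \frac{213974}{435}$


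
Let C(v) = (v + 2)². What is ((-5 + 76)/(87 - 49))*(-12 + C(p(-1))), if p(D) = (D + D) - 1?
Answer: -781/38 ≈ -20.553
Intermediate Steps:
p(D) = -1 + 2*D (p(D) = 2*D - 1 = -1 + 2*D)
C(v) = (2 + v)²
((-5 + 76)/(87 - 49))*(-12 + C(p(-1))) = ((-5 + 76)/(87 - 49))*(-12 + (2 + (-1 + 2*(-1)))²) = (71/38)*(-12 + (2 + (-1 - 2))²) = (71*(1/38))*(-12 + (2 - 3)²) = 71*(-12 + (-1)²)/38 = 71*(-12 + 1)/38 = (71/38)*(-11) = -781/38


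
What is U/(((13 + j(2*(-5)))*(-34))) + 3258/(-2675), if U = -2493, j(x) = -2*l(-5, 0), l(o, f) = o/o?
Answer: 5450283/1000450 ≈ 5.4478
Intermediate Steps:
l(o, f) = 1
j(x) = -2 (j(x) = -2*1 = -2)
U/(((13 + j(2*(-5)))*(-34))) + 3258/(-2675) = -2493*(-1/(34*(13 - 2))) + 3258/(-2675) = -2493/(11*(-34)) + 3258*(-1/2675) = -2493/(-374) - 3258/2675 = -2493*(-1/374) - 3258/2675 = 2493/374 - 3258/2675 = 5450283/1000450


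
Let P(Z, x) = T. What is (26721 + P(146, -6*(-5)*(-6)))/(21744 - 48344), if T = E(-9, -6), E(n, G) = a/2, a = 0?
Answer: -26721/26600 ≈ -1.0045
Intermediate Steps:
E(n, G) = 0 (E(n, G) = 0/2 = 0*(1/2) = 0)
T = 0
P(Z, x) = 0
(26721 + P(146, -6*(-5)*(-6)))/(21744 - 48344) = (26721 + 0)/(21744 - 48344) = 26721/(-26600) = 26721*(-1/26600) = -26721/26600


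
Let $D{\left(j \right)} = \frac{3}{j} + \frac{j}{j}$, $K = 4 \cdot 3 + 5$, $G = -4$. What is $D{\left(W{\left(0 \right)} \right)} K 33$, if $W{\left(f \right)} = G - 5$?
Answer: $374$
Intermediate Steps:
$W{\left(f \right)} = -9$ ($W{\left(f \right)} = -4 - 5 = -9$)
$K = 17$ ($K = 12 + 5 = 17$)
$D{\left(j \right)} = 1 + \frac{3}{j}$ ($D{\left(j \right)} = \frac{3}{j} + 1 = 1 + \frac{3}{j}$)
$D{\left(W{\left(0 \right)} \right)} K 33 = \frac{3 - 9}{-9} \cdot 17 \cdot 33 = \left(- \frac{1}{9}\right) \left(-6\right) 17 \cdot 33 = \frac{2}{3} \cdot 17 \cdot 33 = \frac{34}{3} \cdot 33 = 374$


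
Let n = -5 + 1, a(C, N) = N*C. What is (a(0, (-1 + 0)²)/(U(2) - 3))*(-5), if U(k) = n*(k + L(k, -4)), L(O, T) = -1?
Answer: 0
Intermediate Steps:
a(C, N) = C*N
n = -4
U(k) = 4 - 4*k (U(k) = -4*(k - 1) = -4*(-1 + k) = 4 - 4*k)
(a(0, (-1 + 0)²)/(U(2) - 3))*(-5) = ((0*(-1 + 0)²)/((4 - 4*2) - 3))*(-5) = ((0*(-1)²)/((4 - 8) - 3))*(-5) = ((0*1)/(-4 - 3))*(-5) = (0/(-7))*(-5) = (0*(-⅐))*(-5) = 0*(-5) = 0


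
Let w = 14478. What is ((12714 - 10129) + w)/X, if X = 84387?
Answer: 17063/84387 ≈ 0.20220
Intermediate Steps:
((12714 - 10129) + w)/X = ((12714 - 10129) + 14478)/84387 = (2585 + 14478)*(1/84387) = 17063*(1/84387) = 17063/84387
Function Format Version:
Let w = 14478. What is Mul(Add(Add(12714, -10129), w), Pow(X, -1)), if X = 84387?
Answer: Rational(17063, 84387) ≈ 0.20220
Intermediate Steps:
Mul(Add(Add(12714, -10129), w), Pow(X, -1)) = Mul(Add(Add(12714, -10129), 14478), Pow(84387, -1)) = Mul(Add(2585, 14478), Rational(1, 84387)) = Mul(17063, Rational(1, 84387)) = Rational(17063, 84387)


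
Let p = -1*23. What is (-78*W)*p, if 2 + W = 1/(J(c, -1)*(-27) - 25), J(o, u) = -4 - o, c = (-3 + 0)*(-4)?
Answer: -1458522/407 ≈ -3583.6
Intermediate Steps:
c = 12 (c = -3*(-4) = 12)
p = -23
W = -813/407 (W = -2 + 1/((-4 - 1*12)*(-27) - 25) = -2 + 1/((-4 - 12)*(-27) - 25) = -2 + 1/(-16*(-27) - 25) = -2 + 1/(432 - 25) = -2 + 1/407 = -813/407 ≈ -1.9975)
(-78*W)*p = -78*(-813/407)*(-23) = (63414/407)*(-23) = -1458522/407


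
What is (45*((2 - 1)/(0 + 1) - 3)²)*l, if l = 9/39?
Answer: 540/13 ≈ 41.538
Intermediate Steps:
l = 3/13 (l = 9*(1/39) = 3/13 ≈ 0.23077)
(45*((2 - 1)/(0 + 1) - 3)²)*l = (45*((2 - 1)/(0 + 1) - 3)²)*(3/13) = (45*(1/1 - 3)²)*(3/13) = (45*(1*1 - 3)²)*(3/13) = (45*(1 - 3)²)*(3/13) = (45*(-2)²)*(3/13) = (45*4)*(3/13) = 180*(3/13) = 540/13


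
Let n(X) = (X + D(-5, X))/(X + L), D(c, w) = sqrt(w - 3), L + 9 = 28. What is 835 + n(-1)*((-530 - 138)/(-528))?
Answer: 1983793/2376 + 167*I/1188 ≈ 834.93 + 0.14057*I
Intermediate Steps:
L = 19 (L = -9 + 28 = 19)
D(c, w) = sqrt(-3 + w)
n(X) = (X + sqrt(-3 + X))/(19 + X) (n(X) = (X + sqrt(-3 + X))/(X + 19) = (X + sqrt(-3 + X))/(19 + X))
835 + n(-1)*((-530 - 138)/(-528)) = 835 + ((-1 + sqrt(-3 - 1))/(19 - 1))*((-530 - 138)/(-528)) = 835 + ((-1 + sqrt(-4))/18)*(-668*(-1/528)) = 835 + ((-1 + 2*I)/18)*(167/132) = 835 + (-1/18 + I/9)*(167/132) = 835 + (-167/2376 + 167*I/1188) = 1983793/2376 + 167*I/1188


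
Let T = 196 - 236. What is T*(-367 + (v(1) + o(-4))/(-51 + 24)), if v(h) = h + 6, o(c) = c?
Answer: 132160/9 ≈ 14684.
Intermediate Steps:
T = -40
v(h) = 6 + h
T*(-367 + (v(1) + o(-4))/(-51 + 24)) = -40*(-367 + ((6 + 1) - 4)/(-51 + 24)) = -40*(-367 + (7 - 4)/(-27)) = -40*(-367 + 3*(-1/27)) = -40*(-367 - 1/9) = -40*(-3304/9) = 132160/9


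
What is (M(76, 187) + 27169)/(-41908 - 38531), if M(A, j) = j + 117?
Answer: -27473/80439 ≈ -0.34154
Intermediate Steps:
M(A, j) = 117 + j
(M(76, 187) + 27169)/(-41908 - 38531) = ((117 + 187) + 27169)/(-41908 - 38531) = (304 + 27169)/(-80439) = 27473*(-1/80439) = -27473/80439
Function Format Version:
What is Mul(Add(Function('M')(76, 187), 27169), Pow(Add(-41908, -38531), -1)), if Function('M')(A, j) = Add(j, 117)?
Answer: Rational(-27473, 80439) ≈ -0.34154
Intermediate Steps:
Function('M')(A, j) = Add(117, j)
Mul(Add(Function('M')(76, 187), 27169), Pow(Add(-41908, -38531), -1)) = Mul(Add(Add(117, 187), 27169), Pow(Add(-41908, -38531), -1)) = Mul(Add(304, 27169), Pow(-80439, -1)) = Mul(27473, Rational(-1, 80439)) = Rational(-27473, 80439)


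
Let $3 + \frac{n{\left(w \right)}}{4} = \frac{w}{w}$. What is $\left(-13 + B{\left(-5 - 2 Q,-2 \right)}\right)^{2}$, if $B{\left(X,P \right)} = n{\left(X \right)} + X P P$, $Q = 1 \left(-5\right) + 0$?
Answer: $1$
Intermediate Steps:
$Q = -5$ ($Q = -5 + 0 = -5$)
$n{\left(w \right)} = -8$ ($n{\left(w \right)} = -12 + 4 \frac{w}{w} = -12 + 4 \cdot 1 = -12 + 4 = -8$)
$B{\left(X,P \right)} = -8 + X P^{2}$ ($B{\left(X,P \right)} = -8 + X P P = -8 + P X P = -8 + X P^{2}$)
$\left(-13 + B{\left(-5 - 2 Q,-2 \right)}\right)^{2} = \left(-13 - \left(8 - \left(-5 - -10\right) \left(-2\right)^{2}\right)\right)^{2} = \left(-13 - \left(8 - \left(-5 + 10\right) 4\right)\right)^{2} = \left(-13 + \left(-8 + 5 \cdot 4\right)\right)^{2} = \left(-13 + \left(-8 + 20\right)\right)^{2} = \left(-13 + 12\right)^{2} = \left(-1\right)^{2} = 1$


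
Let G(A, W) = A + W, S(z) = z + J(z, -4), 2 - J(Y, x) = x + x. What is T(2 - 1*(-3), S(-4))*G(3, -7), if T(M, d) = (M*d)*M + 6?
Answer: -624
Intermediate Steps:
J(Y, x) = 2 - 2*x (J(Y, x) = 2 - (x + x) = 2 - 2*x)
S(z) = 10 + z (S(z) = z + (2 - 2*(-4)) = z + (2 + 8) = z + 10 = 10 + z)
T(M, d) = 6 + d*M² (T(M, d) = d*M² + 6 = 6 + d*M²)
T(2 - 1*(-3), S(-4))*G(3, -7) = (6 + (10 - 4)*(2 - 1*(-3))²)*(3 - 7) = (6 + 6*(2 + 3)²)*(-4) = (6 + 6*5²)*(-4) = (6 + 6*25)*(-4) = (6 + 150)*(-4) = 156*(-4) = -624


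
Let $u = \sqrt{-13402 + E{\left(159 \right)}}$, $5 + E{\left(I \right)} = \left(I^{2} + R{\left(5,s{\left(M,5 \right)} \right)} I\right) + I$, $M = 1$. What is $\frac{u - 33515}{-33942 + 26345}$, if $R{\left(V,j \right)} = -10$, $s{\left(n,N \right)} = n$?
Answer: $\frac{33515}{7597} - \frac{59 \sqrt{3}}{7597} \approx 4.3982$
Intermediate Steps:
$E{\left(I \right)} = -5 + I^{2} - 9 I$ ($E{\left(I \right)} = -5 + \left(\left(I^{2} - 10 I\right) + I\right) = -5 + \left(I^{2} - 9 I\right) = -5 + I^{2} - 9 I$)
$u = 59 \sqrt{3}$ ($u = \sqrt{-13402 - \left(1436 - 25281\right)} = \sqrt{-13402 - -23845} = \sqrt{-13402 + 23845} = \sqrt{10443} = 59 \sqrt{3} \approx 102.19$)
$\frac{u - 33515}{-33942 + 26345} = \frac{59 \sqrt{3} - 33515}{-33942 + 26345} = \frac{-33515 + 59 \sqrt{3}}{-7597} = \left(-33515 + 59 \sqrt{3}\right) \left(- \frac{1}{7597}\right) = \frac{33515}{7597} - \frac{59 \sqrt{3}}{7597}$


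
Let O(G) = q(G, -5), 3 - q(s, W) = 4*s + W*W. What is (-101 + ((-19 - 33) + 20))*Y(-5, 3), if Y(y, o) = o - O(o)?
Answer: -4921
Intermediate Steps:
q(s, W) = 3 - W² - 4*s (q(s, W) = 3 - (4*s + W*W) = 3 - (4*s + W²) = 3 - (W² + 4*s) = 3 + (-W² - 4*s) = 3 - W² - 4*s)
O(G) = -22 - 4*G (O(G) = 3 - 1*(-5)² - 4*G = 3 - 1*25 - 4*G = 3 - 25 - 4*G = -22 - 4*G)
Y(y, o) = 22 + 5*o (Y(y, o) = o - (-22 - 4*o) = o + (22 + 4*o) = 22 + 5*o)
(-101 + ((-19 - 33) + 20))*Y(-5, 3) = (-101 + ((-19 - 33) + 20))*(22 + 5*3) = (-101 + (-52 + 20))*(22 + 15) = (-101 - 32)*37 = -133*37 = -4921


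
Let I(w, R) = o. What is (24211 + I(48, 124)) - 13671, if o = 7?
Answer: 10547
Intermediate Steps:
I(w, R) = 7
(24211 + I(48, 124)) - 13671 = (24211 + 7) - 13671 = 24218 - 13671 = 10547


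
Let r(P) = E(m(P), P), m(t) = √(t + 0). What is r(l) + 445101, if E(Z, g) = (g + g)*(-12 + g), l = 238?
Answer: 552677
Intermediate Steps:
m(t) = √t
E(Z, g) = 2*g*(-12 + g) (E(Z, g) = (2*g)*(-12 + g) = 2*g*(-12 + g))
r(P) = 2*P*(-12 + P)
r(l) + 445101 = 2*238*(-12 + 238) + 445101 = 2*238*226 + 445101 = 107576 + 445101 = 552677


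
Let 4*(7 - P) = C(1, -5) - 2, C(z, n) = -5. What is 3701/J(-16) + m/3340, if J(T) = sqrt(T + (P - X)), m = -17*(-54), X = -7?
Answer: 459/1670 - 7402*I ≈ 0.27485 - 7402.0*I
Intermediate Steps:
P = 35/4 (P = 7 - (-5 - 2)/4 = 7 - 1/4*(-7) = 7 + 7/4 = 35/4 ≈ 8.7500)
m = 918
J(T) = sqrt(63/4 + T) (J(T) = sqrt(T + (35/4 - 1*(-7))) = sqrt(T + (35/4 + 7)) = sqrt(T + 63/4) = sqrt(63/4 + T))
3701/J(-16) + m/3340 = 3701/((sqrt(63 + 4*(-16))/2)) + 918/3340 = 3701/((sqrt(63 - 64)/2)) + 918*(1/3340) = 3701/((sqrt(-1)/2)) + 459/1670 = 3701/((I/2)) + 459/1670 = 3701*(-2*I) + 459/1670 = -7402*I + 459/1670 = 459/1670 - 7402*I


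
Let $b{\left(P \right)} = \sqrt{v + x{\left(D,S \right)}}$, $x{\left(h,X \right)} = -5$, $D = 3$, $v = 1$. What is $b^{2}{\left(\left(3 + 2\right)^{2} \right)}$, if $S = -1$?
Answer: $-4$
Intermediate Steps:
$b{\left(P \right)} = 2 i$ ($b{\left(P \right)} = \sqrt{1 - 5} = \sqrt{-4} = 2 i$)
$b^{2}{\left(\left(3 + 2\right)^{2} \right)} = \left(2 i\right)^{2} = -4$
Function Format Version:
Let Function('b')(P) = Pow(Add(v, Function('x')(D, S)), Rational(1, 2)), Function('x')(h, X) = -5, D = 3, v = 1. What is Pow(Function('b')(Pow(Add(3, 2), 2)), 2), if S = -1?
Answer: -4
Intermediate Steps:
Function('b')(P) = Mul(2, I) (Function('b')(P) = Pow(Add(1, -5), Rational(1, 2)) = Pow(-4, Rational(1, 2)) = Mul(2, I))
Pow(Function('b')(Pow(Add(3, 2), 2)), 2) = Pow(Mul(2, I), 2) = -4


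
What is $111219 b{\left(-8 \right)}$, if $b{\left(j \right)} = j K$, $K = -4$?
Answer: $3559008$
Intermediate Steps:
$b{\left(j \right)} = - 4 j$ ($b{\left(j \right)} = j \left(-4\right) = - 4 j$)
$111219 b{\left(-8 \right)} = 111219 \left(\left(-4\right) \left(-8\right)\right) = 111219 \cdot 32 = 3559008$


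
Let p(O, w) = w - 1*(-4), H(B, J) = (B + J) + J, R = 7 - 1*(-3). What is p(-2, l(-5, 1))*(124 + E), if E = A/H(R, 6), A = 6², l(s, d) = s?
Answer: -1382/11 ≈ -125.64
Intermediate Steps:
R = 10 (R = 7 + 3 = 10)
H(B, J) = B + 2*J
p(O, w) = 4 + w (p(O, w) = w + 4 = 4 + w)
A = 36
E = 18/11 (E = 36/(10 + 2*6) = 36/(10 + 12) = 36/22 = 36*(1/22) = 18/11 ≈ 1.6364)
p(-2, l(-5, 1))*(124 + E) = (4 - 5)*(124 + 18/11) = -1*1382/11 = -1382/11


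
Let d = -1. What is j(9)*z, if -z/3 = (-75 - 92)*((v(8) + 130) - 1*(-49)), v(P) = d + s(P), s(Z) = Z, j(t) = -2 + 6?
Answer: 372744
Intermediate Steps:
j(t) = 4
v(P) = -1 + P
z = 93186 (z = -3*(-75 - 92)*(((-1 + 8) + 130) - 1*(-49)) = -(-501)*((7 + 130) + 49) = -(-501)*(137 + 49) = -(-501)*186 = -3*(-31062) = 93186)
j(9)*z = 4*93186 = 372744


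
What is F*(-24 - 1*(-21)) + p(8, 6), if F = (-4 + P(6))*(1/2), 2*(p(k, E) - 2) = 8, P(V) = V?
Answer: 3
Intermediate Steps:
p(k, E) = 6 (p(k, E) = 2 + (½)*8 = 2 + 4 = 6)
F = 1 (F = (-4 + 6)*(1/2) = 2*(1*(½)) = 2*(½) = 1)
F*(-24 - 1*(-21)) + p(8, 6) = 1*(-24 - 1*(-21)) + 6 = 1*(-24 + 21) + 6 = 1*(-3) + 6 = -3 + 6 = 3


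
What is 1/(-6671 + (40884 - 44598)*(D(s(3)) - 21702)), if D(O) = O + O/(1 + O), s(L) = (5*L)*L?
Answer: 23/1849747256 ≈ 1.2434e-8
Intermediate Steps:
s(L) = 5*L²
D(O) = O + O/(1 + O)
1/(-6671 + (40884 - 44598)*(D(s(3)) - 21702)) = 1/(-6671 + (40884 - 44598)*((5*3²)*(2 + 5*3²)/(1 + 5*3²) - 21702)) = 1/(-6671 - 3714*((5*9)*(2 + 5*9)/(1 + 5*9) - 21702)) = 1/(-6671 - 3714*(45*(2 + 45)/(1 + 45) - 21702)) = 1/(-6671 - 3714*(45*47/46 - 21702)) = 1/(-6671 - 3714*(45*(1/46)*47 - 21702)) = 1/(-6671 - 3714*(2115/46 - 21702)) = 1/(-6671 - 3714*(-996177/46)) = 1/(-6671 + 1849900689/23) = 1/(1849747256/23) = 23/1849747256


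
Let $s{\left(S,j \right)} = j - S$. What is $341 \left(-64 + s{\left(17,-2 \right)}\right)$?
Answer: $-28303$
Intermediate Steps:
$341 \left(-64 + s{\left(17,-2 \right)}\right) = 341 \left(-64 - 19\right) = 341 \left(-83\right) = -28303$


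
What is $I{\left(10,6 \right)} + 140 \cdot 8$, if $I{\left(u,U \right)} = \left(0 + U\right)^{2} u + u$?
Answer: $1490$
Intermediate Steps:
$I{\left(u,U \right)} = u + u U^{2}$ ($I{\left(u,U \right)} = U^{2} u + u = u U^{2} + u = u + u U^{2}$)
$I{\left(10,6 \right)} + 140 \cdot 8 = 10 \left(1 + 6^{2}\right) + 140 \cdot 8 = 10 \left(1 + 36\right) + 1120 = 10 \cdot 37 + 1120 = 370 + 1120 = 1490$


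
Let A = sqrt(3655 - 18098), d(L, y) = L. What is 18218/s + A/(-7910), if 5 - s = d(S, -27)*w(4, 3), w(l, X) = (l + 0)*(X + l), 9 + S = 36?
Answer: -18218/751 - I*sqrt(14443)/7910 ≈ -24.258 - 0.015193*I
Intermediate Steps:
S = 27 (S = -9 + 36 = 27)
w(l, X) = l*(X + l)
A = I*sqrt(14443) (A = sqrt(-14443) = I*sqrt(14443) ≈ 120.18*I)
s = -751 (s = 5 - 27*4*(3 + 4) = 5 - 27*4*7 = 5 - 27*28 = 5 - 1*756 = 5 - 756 = -751)
18218/s + A/(-7910) = 18218/(-751) + (I*sqrt(14443))/(-7910) = 18218*(-1/751) + (I*sqrt(14443))*(-1/7910) = -18218/751 - I*sqrt(14443)/7910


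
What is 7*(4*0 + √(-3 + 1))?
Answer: 7*I*√2 ≈ 9.8995*I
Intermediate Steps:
7*(4*0 + √(-3 + 1)) = 7*(0 + √(-2)) = 7*(0 + I*√2) = 7*(I*√2) = 7*I*√2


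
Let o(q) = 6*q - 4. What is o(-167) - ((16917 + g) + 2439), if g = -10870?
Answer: -9492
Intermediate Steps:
o(q) = -4 + 6*q
o(-167) - ((16917 + g) + 2439) = (-4 + 6*(-167)) - ((16917 - 10870) + 2439) = (-4 - 1002) - (6047 + 2439) = -1006 - 1*8486 = -1006 - 8486 = -9492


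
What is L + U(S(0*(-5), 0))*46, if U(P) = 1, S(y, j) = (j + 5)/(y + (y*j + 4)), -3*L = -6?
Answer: 48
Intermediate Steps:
L = 2 (L = -⅓*(-6) = 2)
S(y, j) = (5 + j)/(4 + y + j*y) (S(y, j) = (5 + j)/(y + (j*y + 4)) = (5 + j)/(y + (4 + j*y)) = (5 + j)/(4 + y + j*y))
L + U(S(0*(-5), 0))*46 = 2 + 1*46 = 2 + 46 = 48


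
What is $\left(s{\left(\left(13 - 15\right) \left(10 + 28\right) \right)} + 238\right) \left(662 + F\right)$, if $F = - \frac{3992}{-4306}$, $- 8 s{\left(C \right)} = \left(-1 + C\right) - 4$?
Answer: $\frac{1416577385}{8612} \approx 1.6449 \cdot 10^{5}$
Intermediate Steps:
$s{\left(C \right)} = \frac{5}{8} - \frac{C}{8}$ ($s{\left(C \right)} = - \frac{\left(-1 + C\right) - 4}{8} = - \frac{-5 + C}{8} = \frac{5}{8} - \frac{C}{8}$)
$F = \frac{1996}{2153}$ ($F = \left(-3992\right) \left(- \frac{1}{4306}\right) = \frac{1996}{2153} \approx 0.92708$)
$\left(s{\left(\left(13 - 15\right) \left(10 + 28\right) \right)} + 238\right) \left(662 + F\right) = \left(\left(\frac{5}{8} - \frac{\left(13 - 15\right) \left(10 + 28\right)}{8}\right) + 238\right) \left(662 + \frac{1996}{2153}\right) = \left(\left(\frac{5}{8} - \frac{\left(-2\right) 38}{8}\right) + 238\right) \frac{1427282}{2153} = \left(\left(\frac{5}{8} - - \frac{19}{2}\right) + 238\right) \frac{1427282}{2153} = \left(\left(\frac{5}{8} + \frac{19}{2}\right) + 238\right) \frac{1427282}{2153} = \left(\frac{81}{8} + 238\right) \frac{1427282}{2153} = \frac{1985}{8} \cdot \frac{1427282}{2153} = \frac{1416577385}{8612}$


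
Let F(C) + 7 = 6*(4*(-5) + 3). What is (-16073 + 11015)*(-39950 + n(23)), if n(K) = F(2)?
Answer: 202618422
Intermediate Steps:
F(C) = -109 (F(C) = -7 + 6*(4*(-5) + 3) = -7 + 6*(-20 + 3) = -7 + 6*(-17) = -7 - 102 = -109)
n(K) = -109
(-16073 + 11015)*(-39950 + n(23)) = (-16073 + 11015)*(-39950 - 109) = -5058*(-40059) = 202618422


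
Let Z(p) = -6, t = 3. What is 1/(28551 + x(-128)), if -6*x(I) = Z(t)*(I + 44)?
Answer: 1/28467 ≈ 3.5128e-5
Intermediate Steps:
x(I) = 44 + I (x(I) = -(-1)*(I + 44) = -(-1)*(44 + I) = -(-264 - 6*I)/6 = 44 + I)
1/(28551 + x(-128)) = 1/(28551 + (44 - 128)) = 1/(28551 - 84) = 1/28467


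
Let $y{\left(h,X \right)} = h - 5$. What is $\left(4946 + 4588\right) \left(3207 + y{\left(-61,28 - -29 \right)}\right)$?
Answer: $29946294$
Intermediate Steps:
$y{\left(h,X \right)} = -5 + h$ ($y{\left(h,X \right)} = h - 5 = -5 + h$)
$\left(4946 + 4588\right) \left(3207 + y{\left(-61,28 - -29 \right)}\right) = \left(4946 + 4588\right) \left(3207 - 66\right) = 9534 \left(3207 - 66\right) = 9534 \cdot 3141 = 29946294$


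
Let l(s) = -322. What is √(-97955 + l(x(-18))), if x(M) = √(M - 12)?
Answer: I*√98277 ≈ 313.49*I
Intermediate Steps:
x(M) = √(-12 + M)
√(-97955 + l(x(-18))) = √(-97955 - 322) = √(-98277) = I*√98277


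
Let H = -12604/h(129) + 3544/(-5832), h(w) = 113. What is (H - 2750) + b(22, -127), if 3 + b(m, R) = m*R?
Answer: -466183594/82377 ≈ -5659.1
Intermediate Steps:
b(m, R) = -3 + R*m (b(m, R) = -3 + m*R = -3 + R*m)
H = -9238375/82377 (H = -12604/113 + 3544/(-5832) = -12604*1/113 + 3544*(-1/5832) = -12604/113 - 443/729 = -9238375/82377 ≈ -112.15)
(H - 2750) + b(22, -127) = (-9238375/82377 - 2750) + (-3 - 127*22) = -235775125/82377 + (-3 - 2794) = -235775125/82377 - 2797 = -466183594/82377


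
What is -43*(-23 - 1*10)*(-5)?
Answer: -7095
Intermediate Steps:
-43*(-23 - 1*10)*(-5) = -43*(-23 - 10)*(-5) = -43*(-33)*(-5) = 1419*(-5) = -7095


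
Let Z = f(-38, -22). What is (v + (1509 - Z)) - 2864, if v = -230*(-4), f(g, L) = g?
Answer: -397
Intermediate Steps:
Z = -38
v = 920
(v + (1509 - Z)) - 2864 = (920 + (1509 - 1*(-38))) - 2864 = (920 + (1509 + 38)) - 2864 = (920 + 1547) - 2864 = 2467 - 2864 = -397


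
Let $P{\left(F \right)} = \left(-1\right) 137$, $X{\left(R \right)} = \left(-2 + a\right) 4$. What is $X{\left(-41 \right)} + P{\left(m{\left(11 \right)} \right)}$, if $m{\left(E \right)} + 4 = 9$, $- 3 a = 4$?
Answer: $- \frac{451}{3} \approx -150.33$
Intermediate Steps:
$a = - \frac{4}{3}$ ($a = \left(- \frac{1}{3}\right) 4 = - \frac{4}{3} \approx -1.3333$)
$m{\left(E \right)} = 5$ ($m{\left(E \right)} = -4 + 9 = 5$)
$X{\left(R \right)} = - \frac{40}{3}$ ($X{\left(R \right)} = \left(-2 - \frac{4}{3}\right) 4 = \left(- \frac{10}{3}\right) 4 = - \frac{40}{3}$)
$P{\left(F \right)} = -137$
$X{\left(-41 \right)} + P{\left(m{\left(11 \right)} \right)} = - \frac{40}{3} - 137 = - \frac{451}{3}$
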